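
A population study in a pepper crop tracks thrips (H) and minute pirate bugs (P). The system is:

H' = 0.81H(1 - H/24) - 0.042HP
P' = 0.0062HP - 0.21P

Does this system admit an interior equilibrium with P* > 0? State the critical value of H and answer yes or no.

Threshold H = 33.9; K < 33.9, so no, the predator goes extinct.

The predator equation gives dP/dt > 0 only when H > 0.21/0.0062 = 33.9.
Without the predator, H → K = 24. Since 24 < 33.9, the predator cannot invade.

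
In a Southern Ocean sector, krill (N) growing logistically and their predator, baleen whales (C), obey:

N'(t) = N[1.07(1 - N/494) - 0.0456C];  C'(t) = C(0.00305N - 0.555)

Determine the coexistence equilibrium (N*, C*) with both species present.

N* ≈ 182, C* ≈ 14.8

From dC/dt = 0 with C > 0: 0.00305N* = 0.555, so N* = 182.
Substitute into dN/dt = 0: 1.07(1 - 182/494) = 0.0456C*.
The bracket is 0.632, giving C* = 0.676/0.0456 = 14.8.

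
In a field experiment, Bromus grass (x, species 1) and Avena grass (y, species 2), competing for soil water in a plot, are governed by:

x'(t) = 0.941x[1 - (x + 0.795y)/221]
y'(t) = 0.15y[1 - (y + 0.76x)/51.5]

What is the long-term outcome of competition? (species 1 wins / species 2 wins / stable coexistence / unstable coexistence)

species 1 excludes species 2

Compare the nullcline intercepts: K1/α12 = 221/0.795 = 278 > K2 = 51.5; K2/α21 = 51.5/0.76 = 67.8 < K1 = 221.
Since the inequalities point opposite ways, species 1 can invade but species 2 cannot.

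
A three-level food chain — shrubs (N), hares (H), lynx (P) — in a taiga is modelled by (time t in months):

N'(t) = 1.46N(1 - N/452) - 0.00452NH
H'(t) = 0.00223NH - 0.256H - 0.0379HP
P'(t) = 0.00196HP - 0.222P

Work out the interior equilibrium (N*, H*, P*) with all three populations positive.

N* ≈ 294, H* ≈ 113, P* ≈ 10.5

From dP/dt = 0: 0.00196H* = 0.222, so H* = 113.
From dN/dt = 0: 1.46(1 - N*/452) = 0.00452·113, giving N* = 452·(1 - 0.351) = 294.
From dH/dt = 0: 0.00223·294 - 0.256 = 0.0379P*, so P* = 0.399/0.0379 = 10.5.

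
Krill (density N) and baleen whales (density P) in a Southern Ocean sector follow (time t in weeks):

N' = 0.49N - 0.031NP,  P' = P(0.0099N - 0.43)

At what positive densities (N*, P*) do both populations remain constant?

N* ≈ 43.4, P* ≈ 15.8

Set dP/dt = 0 with P > 0: 0.0099N - 0.43 = 0, so N* = 0.43/0.0099 = 43.4.
Set dN/dt = 0 with N > 0: 0.49 - 0.031P = 0, so P* = 0.49/0.031 = 15.8.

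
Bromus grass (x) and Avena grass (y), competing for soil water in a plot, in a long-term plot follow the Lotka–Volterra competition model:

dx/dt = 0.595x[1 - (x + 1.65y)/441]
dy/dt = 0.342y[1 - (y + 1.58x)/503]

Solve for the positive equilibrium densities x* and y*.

Setting both brackets to zero gives the nullclines x + 1.65y = 441 and 1.58x + y = 503.
Substituting y = 503 - 1.58x into the first: x(1 - 1.65·1.58) = 441 - 1.65·503.
So x* = -389/-1.61 = 242, and then y* = 503 - 1.58·242 = 121.

x* ≈ 242, y* ≈ 121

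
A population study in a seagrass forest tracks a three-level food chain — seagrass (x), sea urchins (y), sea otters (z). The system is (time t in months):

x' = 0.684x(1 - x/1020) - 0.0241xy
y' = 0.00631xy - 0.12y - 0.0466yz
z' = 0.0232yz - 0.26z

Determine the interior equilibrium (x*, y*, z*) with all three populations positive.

x* ≈ 617, y* ≈ 11.2, z* ≈ 81

From dz/dt = 0: 0.0232y* = 0.26, so y* = 11.2.
From dx/dt = 0: 0.684(1 - x*/1020) = 0.0241·11.2, giving x* = 1020·(1 - 0.395) = 617.
From dy/dt = 0: 0.00631·617 - 0.12 = 0.0466z*, so z* = 3.77/0.0466 = 81.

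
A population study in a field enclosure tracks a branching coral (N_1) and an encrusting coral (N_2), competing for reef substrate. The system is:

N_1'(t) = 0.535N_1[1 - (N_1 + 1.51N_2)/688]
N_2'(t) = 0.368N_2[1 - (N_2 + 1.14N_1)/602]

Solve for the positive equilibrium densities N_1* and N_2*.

Setting both brackets to zero gives the nullclines N_1 + 1.51N_2 = 688 and 1.14N_1 + N_2 = 602.
Substituting N_2 = 602 - 1.14N_1 into the first: N_1(1 - 1.51·1.14) = 688 - 1.51·602.
So N_1* = -221/-0.721 = 306, and then N_2* = 602 - 1.14·306 = 253.

N_1* ≈ 306, N_2* ≈ 253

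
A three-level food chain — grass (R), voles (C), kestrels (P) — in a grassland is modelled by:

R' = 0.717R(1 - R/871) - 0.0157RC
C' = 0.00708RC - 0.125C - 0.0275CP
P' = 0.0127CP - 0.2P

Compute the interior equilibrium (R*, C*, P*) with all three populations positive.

R* ≈ 571, C* ≈ 15.7, P* ≈ 142

From dP/dt = 0: 0.0127C* = 0.2, so C* = 15.7.
From dR/dt = 0: 0.717(1 - R*/871) = 0.0157·15.7, giving R* = 871·(1 - 0.345) = 571.
From dC/dt = 0: 0.00708·571 - 0.125 = 0.0275P*, so P* = 3.92/0.0275 = 142.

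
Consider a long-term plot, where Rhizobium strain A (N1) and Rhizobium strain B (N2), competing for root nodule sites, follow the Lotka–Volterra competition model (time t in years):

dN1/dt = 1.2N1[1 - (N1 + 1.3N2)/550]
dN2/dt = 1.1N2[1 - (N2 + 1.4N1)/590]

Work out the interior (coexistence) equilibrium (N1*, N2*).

N1* ≈ 265, N2* ≈ 220

Setting both brackets to zero gives the nullclines N1 + 1.3N2 = 550 and 1.4N1 + N2 = 590.
Substituting N2 = 590 - 1.4N1 into the first: N1(1 - 1.3·1.4) = 550 - 1.3·590.
So N1* = -217/-0.82 = 265, and then N2* = 590 - 1.4·265 = 220.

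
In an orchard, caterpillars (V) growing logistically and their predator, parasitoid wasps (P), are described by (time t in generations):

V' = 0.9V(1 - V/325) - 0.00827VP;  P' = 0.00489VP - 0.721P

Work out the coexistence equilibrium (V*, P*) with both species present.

From dP/dt = 0 with P > 0: 0.00489V* = 0.721, so V* = 147.
Substitute into dV/dt = 0: 0.9(1 - 147/325) = 0.00827P*.
The bracket is 0.546, giving P* = 0.492/0.00827 = 59.5.

V* ≈ 147, P* ≈ 59.5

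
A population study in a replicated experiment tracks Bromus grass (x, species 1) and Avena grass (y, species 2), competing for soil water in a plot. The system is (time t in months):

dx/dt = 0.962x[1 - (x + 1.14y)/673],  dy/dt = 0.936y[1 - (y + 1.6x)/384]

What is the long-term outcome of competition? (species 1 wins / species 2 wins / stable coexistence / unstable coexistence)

Compare the nullcline intercepts: K1/α12 = 673/1.14 = 590 > K2 = 384; K2/α21 = 384/1.6 = 240 < K1 = 673.
Since the inequalities point opposite ways, species 1 can invade but species 2 cannot.

species 1 excludes species 2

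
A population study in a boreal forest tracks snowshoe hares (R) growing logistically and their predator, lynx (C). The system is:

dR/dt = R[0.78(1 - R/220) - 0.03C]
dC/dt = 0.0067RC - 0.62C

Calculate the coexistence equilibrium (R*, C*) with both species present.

R* ≈ 92.5, C* ≈ 15.1

From dC/dt = 0 with C > 0: 0.0067R* = 0.62, so R* = 92.5.
Substitute into dR/dt = 0: 0.78(1 - 92.5/220) = 0.03C*.
The bracket is 0.579, giving C* = 0.452/0.03 = 15.1.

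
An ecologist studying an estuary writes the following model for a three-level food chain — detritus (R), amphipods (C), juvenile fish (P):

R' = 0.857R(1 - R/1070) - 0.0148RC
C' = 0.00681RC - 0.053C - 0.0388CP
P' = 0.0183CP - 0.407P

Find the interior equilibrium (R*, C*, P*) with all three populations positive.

From dP/dt = 0: 0.0183C* = 0.407, so C* = 22.2.
From dR/dt = 0: 0.857(1 - R*/1070) = 0.0148·22.2, giving R* = 1070·(1 - 0.384) = 659.
From dC/dt = 0: 0.00681·659 - 0.053 = 0.0388P*, so P* = 4.44/0.0388 = 114.

R* ≈ 659, C* ≈ 22.2, P* ≈ 114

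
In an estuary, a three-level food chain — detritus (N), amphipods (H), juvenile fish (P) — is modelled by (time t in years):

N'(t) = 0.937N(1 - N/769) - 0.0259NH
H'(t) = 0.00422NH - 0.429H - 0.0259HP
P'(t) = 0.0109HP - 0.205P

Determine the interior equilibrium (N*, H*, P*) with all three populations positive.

N* ≈ 369, H* ≈ 18.8, P* ≈ 43.6

From dP/dt = 0: 0.0109H* = 0.205, so H* = 18.8.
From dN/dt = 0: 0.937(1 - N*/769) = 0.0259·18.8, giving N* = 769·(1 - 0.52) = 369.
From dH/dt = 0: 0.00422·369 - 0.429 = 0.0259P*, so P* = 1.13/0.0259 = 43.6.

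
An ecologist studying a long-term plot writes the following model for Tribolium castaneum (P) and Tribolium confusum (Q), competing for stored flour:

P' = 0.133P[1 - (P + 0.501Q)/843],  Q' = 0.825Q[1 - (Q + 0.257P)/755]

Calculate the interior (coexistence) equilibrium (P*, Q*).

P* ≈ 533, Q* ≈ 618

Setting both brackets to zero gives the nullclines P + 0.501Q = 843 and 0.257P + Q = 755.
Substituting Q = 755 - 0.257P into the first: P(1 - 0.501·0.257) = 843 - 0.501·755.
So P* = 465/0.871 = 533, and then Q* = 755 - 0.257·533 = 618.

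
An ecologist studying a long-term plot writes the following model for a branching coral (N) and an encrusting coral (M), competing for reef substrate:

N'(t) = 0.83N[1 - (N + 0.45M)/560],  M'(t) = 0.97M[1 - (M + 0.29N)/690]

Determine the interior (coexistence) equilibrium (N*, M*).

Setting both brackets to zero gives the nullclines N + 0.45M = 560 and 0.29N + M = 690.
Substituting M = 690 - 0.29N into the first: N(1 - 0.45·0.29) = 560 - 0.45·690.
So N* = 250/0.869 = 287, and then M* = 690 - 0.29·287 = 607.

N* ≈ 287, M* ≈ 607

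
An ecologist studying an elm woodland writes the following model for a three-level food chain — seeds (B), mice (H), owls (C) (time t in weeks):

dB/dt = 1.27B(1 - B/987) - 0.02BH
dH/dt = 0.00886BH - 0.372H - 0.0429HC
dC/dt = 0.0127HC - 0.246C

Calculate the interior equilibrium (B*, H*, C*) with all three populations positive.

From dC/dt = 0: 0.0127H* = 0.246, so H* = 19.4.
From dB/dt = 0: 1.27(1 - B*/987) = 0.02·19.4, giving B* = 987·(1 - 0.305) = 686.
From dH/dt = 0: 0.00886·686 - 0.372 = 0.0429C*, so C* = 5.71/0.0429 = 133.

B* ≈ 686, H* ≈ 19.4, C* ≈ 133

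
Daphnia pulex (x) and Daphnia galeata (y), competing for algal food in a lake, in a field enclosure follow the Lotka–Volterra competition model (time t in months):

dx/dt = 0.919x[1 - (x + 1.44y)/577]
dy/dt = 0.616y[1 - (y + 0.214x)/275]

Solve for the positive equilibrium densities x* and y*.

x* ≈ 262, y* ≈ 219

Setting both brackets to zero gives the nullclines x + 1.44y = 577 and 0.214x + y = 275.
Substituting y = 275 - 0.214x into the first: x(1 - 1.44·0.214) = 577 - 1.44·275.
So x* = 181/0.692 = 262, and then y* = 275 - 0.214·262 = 219.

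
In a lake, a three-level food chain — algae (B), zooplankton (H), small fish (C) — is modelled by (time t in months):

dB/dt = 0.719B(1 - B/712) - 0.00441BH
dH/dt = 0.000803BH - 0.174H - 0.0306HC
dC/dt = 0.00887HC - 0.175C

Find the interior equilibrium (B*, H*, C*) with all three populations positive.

From dC/dt = 0: 0.00887H* = 0.175, so H* = 19.7.
From dB/dt = 0: 0.719(1 - B*/712) = 0.00441·19.7, giving B* = 712·(1 - 0.121) = 626.
From dH/dt = 0: 0.000803·626 - 0.174 = 0.0306C*, so C* = 0.329/0.0306 = 10.7.

B* ≈ 626, H* ≈ 19.7, C* ≈ 10.7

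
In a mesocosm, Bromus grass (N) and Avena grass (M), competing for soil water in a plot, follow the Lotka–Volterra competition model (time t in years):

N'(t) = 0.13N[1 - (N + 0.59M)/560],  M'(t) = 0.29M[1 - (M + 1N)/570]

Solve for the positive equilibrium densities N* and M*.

Setting both brackets to zero gives the nullclines N + 0.59M = 560 and 1N + M = 570.
Substituting M = 570 - 1N into the first: N(1 - 0.59·1) = 560 - 0.59·570.
So N* = 224/0.41 = 546, and then M* = 570 - 1·546 = 24.4.

N* ≈ 546, M* ≈ 24.4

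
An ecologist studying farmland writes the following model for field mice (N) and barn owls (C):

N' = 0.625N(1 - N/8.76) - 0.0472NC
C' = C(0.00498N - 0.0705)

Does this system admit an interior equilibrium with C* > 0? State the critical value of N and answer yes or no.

Threshold N = 14.2; K < 14.2, so no, the predator goes extinct.

The predator equation gives dC/dt > 0 only when N > 0.0705/0.00498 = 14.2.
Without the predator, N → K = 8.76. Since 8.76 < 14.2, the predator cannot invade.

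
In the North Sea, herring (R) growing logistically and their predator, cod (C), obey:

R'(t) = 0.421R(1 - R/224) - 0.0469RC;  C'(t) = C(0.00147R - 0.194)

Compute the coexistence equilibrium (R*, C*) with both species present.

R* ≈ 132, C* ≈ 3.69

From dC/dt = 0 with C > 0: 0.00147R* = 0.194, so R* = 132.
Substitute into dR/dt = 0: 0.421(1 - 132/224) = 0.0469C*.
The bracket is 0.411, giving C* = 0.173/0.0469 = 3.69.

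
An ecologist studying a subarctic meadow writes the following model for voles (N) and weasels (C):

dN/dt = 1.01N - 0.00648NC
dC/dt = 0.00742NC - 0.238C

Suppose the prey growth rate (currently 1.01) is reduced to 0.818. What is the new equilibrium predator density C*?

At the interior fixed point, setting dN/dt = 0 with N > 0 fixes C* = (prey growth rate)/(NC coefficient) — independent of the other coefficients.
With the change, C* = 0.818/0.00648 = 126; it falls from 156.

C* ≈ 126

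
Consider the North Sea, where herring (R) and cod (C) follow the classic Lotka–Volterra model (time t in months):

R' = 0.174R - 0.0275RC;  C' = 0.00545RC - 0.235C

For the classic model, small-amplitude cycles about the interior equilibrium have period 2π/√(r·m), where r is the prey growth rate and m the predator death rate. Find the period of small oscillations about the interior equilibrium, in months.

Here r = 0.174 and m = 0.235, so r·m = 0.0409.
ω = √0.0409 = 0.202 per month, hence T = 2π/ω ≈ 31.1 months.

T ≈ 31.1 months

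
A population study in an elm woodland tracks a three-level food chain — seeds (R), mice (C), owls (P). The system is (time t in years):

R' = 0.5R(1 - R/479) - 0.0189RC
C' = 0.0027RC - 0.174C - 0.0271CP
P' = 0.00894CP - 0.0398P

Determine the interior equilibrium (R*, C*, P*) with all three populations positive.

From dP/dt = 0: 0.00894C* = 0.0398, so C* = 4.45.
From dR/dt = 0: 0.5(1 - R*/479) = 0.0189·4.45, giving R* = 479·(1 - 0.168) = 398.
From dC/dt = 0: 0.0027·398 - 0.174 = 0.0271P*, so P* = 0.902/0.0271 = 33.3.

R* ≈ 398, C* ≈ 4.45, P* ≈ 33.3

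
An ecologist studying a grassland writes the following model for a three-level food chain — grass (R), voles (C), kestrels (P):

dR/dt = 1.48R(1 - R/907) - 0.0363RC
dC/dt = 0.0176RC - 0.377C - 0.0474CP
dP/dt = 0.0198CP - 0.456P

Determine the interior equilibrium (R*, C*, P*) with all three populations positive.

R* ≈ 395, C* ≈ 23, P* ≈ 139

From dP/dt = 0: 0.0198C* = 0.456, so C* = 23.
From dR/dt = 0: 1.48(1 - R*/907) = 0.0363·23, giving R* = 907·(1 - 0.565) = 395.
From dC/dt = 0: 0.0176·395 - 0.377 = 0.0474P*, so P* = 6.57/0.0474 = 139.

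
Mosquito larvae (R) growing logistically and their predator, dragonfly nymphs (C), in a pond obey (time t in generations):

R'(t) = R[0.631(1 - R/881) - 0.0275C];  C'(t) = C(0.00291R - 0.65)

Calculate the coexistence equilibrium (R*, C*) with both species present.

R* ≈ 223, C* ≈ 17.1

From dC/dt = 0 with C > 0: 0.00291R* = 0.65, so R* = 223.
Substitute into dR/dt = 0: 0.631(1 - 223/881) = 0.0275C*.
The bracket is 0.746, giving C* = 0.471/0.0275 = 17.1.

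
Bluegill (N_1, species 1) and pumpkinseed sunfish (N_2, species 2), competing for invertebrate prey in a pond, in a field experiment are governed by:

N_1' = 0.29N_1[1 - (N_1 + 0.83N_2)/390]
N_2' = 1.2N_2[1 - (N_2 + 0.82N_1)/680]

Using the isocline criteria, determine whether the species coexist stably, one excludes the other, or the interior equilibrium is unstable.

Compare the nullcline intercepts: K1/α12 = 390/0.83 = 470 < K2 = 680; K2/α21 = 680/0.82 = 829 > K1 = 390.
Since the inequalities point opposite ways, species 2 can invade but species 1 cannot.

species 2 excludes species 1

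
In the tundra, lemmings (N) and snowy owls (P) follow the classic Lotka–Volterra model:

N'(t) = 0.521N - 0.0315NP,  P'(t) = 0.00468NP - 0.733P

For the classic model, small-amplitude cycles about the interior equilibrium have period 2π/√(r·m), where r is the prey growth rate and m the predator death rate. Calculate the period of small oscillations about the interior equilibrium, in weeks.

Here r = 0.521 and m = 0.733, so r·m = 0.382.
ω = √0.382 = 0.618 per week, hence T = 2π/ω ≈ 10.2 weeks.

T ≈ 10.2 weeks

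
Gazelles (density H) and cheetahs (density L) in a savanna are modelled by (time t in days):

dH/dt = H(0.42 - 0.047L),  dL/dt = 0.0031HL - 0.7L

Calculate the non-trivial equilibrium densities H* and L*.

H* ≈ 226, L* ≈ 8.94

Set dL/dt = 0 with L > 0: 0.0031H - 0.7 = 0, so H* = 0.7/0.0031 = 226.
Set dH/dt = 0 with H > 0: 0.42 - 0.047L = 0, so L* = 0.42/0.047 = 8.94.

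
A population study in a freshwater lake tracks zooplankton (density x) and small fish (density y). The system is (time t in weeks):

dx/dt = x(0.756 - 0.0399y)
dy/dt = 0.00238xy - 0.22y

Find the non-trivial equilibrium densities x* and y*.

Set dy/dt = 0 with y > 0: 0.00238x - 0.22 = 0, so x* = 0.22/0.00238 = 92.4.
Set dx/dt = 0 with x > 0: 0.756 - 0.0399y = 0, so y* = 0.756/0.0399 = 18.9.

x* ≈ 92.4, y* ≈ 18.9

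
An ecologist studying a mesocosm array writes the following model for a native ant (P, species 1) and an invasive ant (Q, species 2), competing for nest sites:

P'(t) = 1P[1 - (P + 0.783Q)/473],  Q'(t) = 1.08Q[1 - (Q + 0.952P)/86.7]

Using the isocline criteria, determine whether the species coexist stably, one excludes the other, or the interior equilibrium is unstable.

species 1 excludes species 2

Compare the nullcline intercepts: K1/α12 = 473/0.783 = 604 > K2 = 86.7; K2/α21 = 86.7/0.952 = 91.1 < K1 = 473.
Since the inequalities point opposite ways, species 1 can invade but species 2 cannot.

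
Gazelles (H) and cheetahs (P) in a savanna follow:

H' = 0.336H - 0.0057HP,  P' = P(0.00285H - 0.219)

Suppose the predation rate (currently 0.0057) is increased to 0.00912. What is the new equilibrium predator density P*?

At the interior fixed point, setting dH/dt = 0 with H > 0 fixes P* = (prey growth rate)/(HP coefficient) — independent of the other coefficients.
With the change, P* = 0.336/0.00912 = 36.8; it falls from 58.9.

P* ≈ 36.8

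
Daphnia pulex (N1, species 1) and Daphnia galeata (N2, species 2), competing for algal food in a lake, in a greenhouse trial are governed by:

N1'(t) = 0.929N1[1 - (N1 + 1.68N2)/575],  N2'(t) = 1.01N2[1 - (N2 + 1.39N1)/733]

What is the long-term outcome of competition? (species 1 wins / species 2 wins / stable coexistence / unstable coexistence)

Compare the nullcline intercepts: K1/α12 = 575/1.68 = 342 < K2 = 733; K2/α21 = 733/1.39 = 527 < K1 = 575.
Since both are reversed, neither can invade when rare; the interior point is a saddle.

unstable coexistence (outcome depends on initial conditions)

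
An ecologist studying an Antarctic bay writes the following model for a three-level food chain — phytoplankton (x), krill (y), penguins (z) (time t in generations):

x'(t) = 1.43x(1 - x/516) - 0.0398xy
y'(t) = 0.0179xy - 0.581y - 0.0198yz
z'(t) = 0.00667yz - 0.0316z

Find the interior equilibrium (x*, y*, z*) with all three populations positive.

x* ≈ 448, y* ≈ 4.74, z* ≈ 376

From dz/dt = 0: 0.00667y* = 0.0316, so y* = 4.74.
From dx/dt = 0: 1.43(1 - x*/516) = 0.0398·4.74, giving x* = 516·(1 - 0.132) = 448.
From dy/dt = 0: 0.0179·448 - 0.581 = 0.0198z*, so z* = 7.44/0.0198 = 376.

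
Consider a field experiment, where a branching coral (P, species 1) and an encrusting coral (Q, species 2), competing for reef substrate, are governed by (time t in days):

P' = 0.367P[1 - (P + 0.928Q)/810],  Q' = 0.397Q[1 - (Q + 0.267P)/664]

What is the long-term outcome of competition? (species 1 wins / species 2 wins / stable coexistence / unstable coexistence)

Compare the nullcline intercepts: K1/α12 = 810/0.928 = 873 > K2 = 664; K2/α21 = 664/0.267 = 2490 > K1 = 810.
Since both inequalities hold, each species can invade when rare, so the interior equilibrium is stable.

stable coexistence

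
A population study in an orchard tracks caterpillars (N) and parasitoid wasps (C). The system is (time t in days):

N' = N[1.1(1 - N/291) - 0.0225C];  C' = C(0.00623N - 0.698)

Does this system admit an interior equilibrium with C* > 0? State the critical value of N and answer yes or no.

Threshold N = 112; K > 112, so yes, the predator persists.

The predator equation gives dC/dt > 0 only when N > 0.698/0.00623 = 112.
Without the predator, N → K = 291. Since 291 > 112, the predator can invade and persist.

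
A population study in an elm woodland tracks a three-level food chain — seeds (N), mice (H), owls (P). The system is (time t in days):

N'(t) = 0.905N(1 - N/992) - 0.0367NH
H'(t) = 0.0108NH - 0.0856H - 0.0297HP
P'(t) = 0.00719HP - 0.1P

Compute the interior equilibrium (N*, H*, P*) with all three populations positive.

From dP/dt = 0: 0.00719H* = 0.1, so H* = 13.9.
From dN/dt = 0: 0.905(1 - N*/992) = 0.0367·13.9, giving N* = 992·(1 - 0.564) = 432.
From dH/dt = 0: 0.0108·432 - 0.0856 = 0.0297P*, so P* = 4.59/0.0297 = 154.

N* ≈ 432, H* ≈ 13.9, P* ≈ 154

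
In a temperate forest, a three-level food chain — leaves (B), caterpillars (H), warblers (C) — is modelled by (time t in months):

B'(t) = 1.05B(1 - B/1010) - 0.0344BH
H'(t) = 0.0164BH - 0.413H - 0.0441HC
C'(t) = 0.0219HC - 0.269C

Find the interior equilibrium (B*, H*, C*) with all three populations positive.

From dC/dt = 0: 0.0219H* = 0.269, so H* = 12.3.
From dB/dt = 0: 1.05(1 - B*/1010) = 0.0344·12.3, giving B* = 1010·(1 - 0.402) = 604.
From dH/dt = 0: 0.0164·604 - 0.413 = 0.0441C*, so C* = 9.49/0.0441 = 215.

B* ≈ 604, H* ≈ 12.3, C* ≈ 215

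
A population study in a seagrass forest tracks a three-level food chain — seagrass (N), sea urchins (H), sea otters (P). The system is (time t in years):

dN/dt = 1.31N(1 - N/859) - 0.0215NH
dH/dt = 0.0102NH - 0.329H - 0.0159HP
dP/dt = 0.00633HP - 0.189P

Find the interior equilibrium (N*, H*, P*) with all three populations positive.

From dP/dt = 0: 0.00633H* = 0.189, so H* = 29.9.
From dN/dt = 0: 1.31(1 - N*/859) = 0.0215·29.9, giving N* = 859·(1 - 0.49) = 438.
From dH/dt = 0: 0.0102·438 - 0.329 = 0.0159P*, so P* = 4.14/0.0159 = 260.

N* ≈ 438, H* ≈ 29.9, P* ≈ 260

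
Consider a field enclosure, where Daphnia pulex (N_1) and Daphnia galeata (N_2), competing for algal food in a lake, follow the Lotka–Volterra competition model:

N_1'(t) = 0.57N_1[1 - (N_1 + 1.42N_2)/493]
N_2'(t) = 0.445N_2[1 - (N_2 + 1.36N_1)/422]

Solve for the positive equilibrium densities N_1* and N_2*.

Setting both brackets to zero gives the nullclines N_1 + 1.42N_2 = 493 and 1.36N_1 + N_2 = 422.
Substituting N_2 = 422 - 1.36N_1 into the first: N_1(1 - 1.42·1.36) = 493 - 1.42·422.
So N_1* = -106/-0.931 = 114, and then N_2* = 422 - 1.36·114 = 267.

N_1* ≈ 114, N_2* ≈ 267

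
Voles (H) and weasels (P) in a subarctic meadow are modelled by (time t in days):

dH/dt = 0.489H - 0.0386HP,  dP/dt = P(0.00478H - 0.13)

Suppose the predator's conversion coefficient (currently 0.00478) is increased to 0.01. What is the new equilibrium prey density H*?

H* ≈ 13

At the interior fixed point, setting dP/dt = 0 with P > 0 fixes H* = (predator death rate)/(HP coefficient) — independent of the other coefficients.
With the change, H* = 0.13/0.01 = 13; it falls from 27.2.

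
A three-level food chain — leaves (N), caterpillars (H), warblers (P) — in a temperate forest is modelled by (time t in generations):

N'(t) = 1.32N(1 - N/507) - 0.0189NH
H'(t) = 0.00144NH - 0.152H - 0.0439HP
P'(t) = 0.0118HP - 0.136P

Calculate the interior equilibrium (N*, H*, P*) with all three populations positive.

From dP/dt = 0: 0.0118H* = 0.136, so H* = 11.5.
From dN/dt = 0: 1.32(1 - N*/507) = 0.0189·11.5, giving N* = 507·(1 - 0.165) = 423.
From dH/dt = 0: 0.00144·423 - 0.152 = 0.0439P*, so P* = 0.458/0.0439 = 10.4.

N* ≈ 423, H* ≈ 11.5, P* ≈ 10.4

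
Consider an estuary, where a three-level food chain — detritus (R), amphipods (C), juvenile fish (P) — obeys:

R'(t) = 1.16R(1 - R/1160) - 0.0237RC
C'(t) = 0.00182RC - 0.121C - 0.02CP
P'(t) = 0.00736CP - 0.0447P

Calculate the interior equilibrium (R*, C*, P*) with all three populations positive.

From dP/dt = 0: 0.00736C* = 0.0447, so C* = 6.07.
From dR/dt = 0: 1.16(1 - R*/1160) = 0.0237·6.07, giving R* = 1160·(1 - 0.124) = 1020.
From dC/dt = 0: 0.00182·1020 - 0.121 = 0.02P*, so P* = 1.73/0.02 = 86.4.

R* ≈ 1020, C* ≈ 6.07, P* ≈ 86.4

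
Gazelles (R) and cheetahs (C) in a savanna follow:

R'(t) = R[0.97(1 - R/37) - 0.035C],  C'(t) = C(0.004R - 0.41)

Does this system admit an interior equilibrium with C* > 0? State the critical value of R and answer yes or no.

Threshold R = 102; K < 102, so no, the predator goes extinct.

The predator equation gives dC/dt > 0 only when R > 0.41/0.004 = 102.
Without the predator, R → K = 37. Since 37 < 102, the predator cannot invade.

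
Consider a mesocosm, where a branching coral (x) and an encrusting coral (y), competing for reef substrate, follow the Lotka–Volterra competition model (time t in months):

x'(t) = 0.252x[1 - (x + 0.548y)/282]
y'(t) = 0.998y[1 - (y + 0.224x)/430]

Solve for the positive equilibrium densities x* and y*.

x* ≈ 52.8, y* ≈ 418

Setting both brackets to zero gives the nullclines x + 0.548y = 282 and 0.224x + y = 430.
Substituting y = 430 - 0.224x into the first: x(1 - 0.548·0.224) = 282 - 0.548·430.
So x* = 46.4/0.877 = 52.8, and then y* = 430 - 0.224·52.8 = 418.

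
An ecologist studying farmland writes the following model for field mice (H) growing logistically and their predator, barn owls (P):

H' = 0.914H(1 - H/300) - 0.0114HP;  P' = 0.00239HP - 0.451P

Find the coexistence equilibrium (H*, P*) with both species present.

From dP/dt = 0 with P > 0: 0.00239H* = 0.451, so H* = 189.
Substitute into dH/dt = 0: 0.914(1 - 189/300) = 0.0114P*.
The bracket is 0.371, giving P* = 0.339/0.0114 = 29.7.

H* ≈ 189, P* ≈ 29.7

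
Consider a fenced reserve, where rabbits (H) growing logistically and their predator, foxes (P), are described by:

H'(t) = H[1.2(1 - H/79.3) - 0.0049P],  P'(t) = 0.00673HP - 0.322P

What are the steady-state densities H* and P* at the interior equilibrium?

From dP/dt = 0 with P > 0: 0.00673H* = 0.322, so H* = 47.8.
Substitute into dH/dt = 0: 1.2(1 - 47.8/79.3) = 0.0049P*.
The bracket is 0.397, giving P* = 0.476/0.0049 = 97.1.

H* ≈ 47.8, P* ≈ 97.1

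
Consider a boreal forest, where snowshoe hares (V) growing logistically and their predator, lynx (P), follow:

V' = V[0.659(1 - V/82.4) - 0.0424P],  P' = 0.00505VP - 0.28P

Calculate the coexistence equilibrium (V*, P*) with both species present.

V* ≈ 55.4, P* ≈ 5.08

From dP/dt = 0 with P > 0: 0.00505V* = 0.28, so V* = 55.4.
Substitute into dV/dt = 0: 0.659(1 - 55.4/82.4) = 0.0424P*.
The bracket is 0.327, giving P* = 0.216/0.0424 = 5.08.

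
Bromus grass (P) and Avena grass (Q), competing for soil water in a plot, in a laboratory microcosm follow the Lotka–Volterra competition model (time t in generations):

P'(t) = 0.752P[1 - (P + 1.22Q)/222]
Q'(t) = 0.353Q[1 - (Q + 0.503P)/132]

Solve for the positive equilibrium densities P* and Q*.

Setting both brackets to zero gives the nullclines P + 1.22Q = 222 and 0.503P + Q = 132.
Substituting Q = 132 - 0.503P into the first: P(1 - 1.22·0.503) = 222 - 1.22·132.
So P* = 61/0.386 = 158, and then Q* = 132 - 0.503·158 = 52.6.

P* ≈ 158, Q* ≈ 52.6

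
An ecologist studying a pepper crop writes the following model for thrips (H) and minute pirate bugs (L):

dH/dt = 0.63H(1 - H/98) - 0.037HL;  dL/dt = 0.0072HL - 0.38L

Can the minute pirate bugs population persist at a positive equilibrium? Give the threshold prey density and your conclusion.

Threshold H = 52.8; K > 52.8, so yes, the predator persists.

The predator equation gives dL/dt > 0 only when H > 0.38/0.0072 = 52.8.
Without the predator, H → K = 98. Since 98 > 52.8, the predator can invade and persist.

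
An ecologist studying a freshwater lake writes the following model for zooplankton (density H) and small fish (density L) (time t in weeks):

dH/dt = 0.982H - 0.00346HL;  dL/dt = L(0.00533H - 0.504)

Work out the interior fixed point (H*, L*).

Set dL/dt = 0 with L > 0: 0.00533H - 0.504 = 0, so H* = 0.504/0.00533 = 94.6.
Set dH/dt = 0 with H > 0: 0.982 - 0.00346L = 0, so L* = 0.982/0.00346 = 284.

H* ≈ 94.6, L* ≈ 284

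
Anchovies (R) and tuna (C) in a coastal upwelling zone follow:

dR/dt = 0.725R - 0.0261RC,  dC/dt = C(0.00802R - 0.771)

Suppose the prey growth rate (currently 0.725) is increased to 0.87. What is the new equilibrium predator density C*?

C* ≈ 33.3

At the interior fixed point, setting dR/dt = 0 with R > 0 fixes C* = (prey growth rate)/(RC coefficient) — independent of the other coefficients.
With the change, C* = 0.87/0.0261 = 33.3; it rises from 27.8.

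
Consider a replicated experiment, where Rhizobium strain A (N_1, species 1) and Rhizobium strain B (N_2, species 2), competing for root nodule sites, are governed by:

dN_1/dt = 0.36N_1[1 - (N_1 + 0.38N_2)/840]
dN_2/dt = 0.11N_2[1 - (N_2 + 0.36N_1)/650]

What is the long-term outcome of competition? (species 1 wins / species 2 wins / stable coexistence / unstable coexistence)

stable coexistence

Compare the nullcline intercepts: K1/α12 = 840/0.38 = 2210 > K2 = 650; K2/α21 = 650/0.36 = 1810 > K1 = 840.
Since both inequalities hold, each species can invade when rare, so the interior equilibrium is stable.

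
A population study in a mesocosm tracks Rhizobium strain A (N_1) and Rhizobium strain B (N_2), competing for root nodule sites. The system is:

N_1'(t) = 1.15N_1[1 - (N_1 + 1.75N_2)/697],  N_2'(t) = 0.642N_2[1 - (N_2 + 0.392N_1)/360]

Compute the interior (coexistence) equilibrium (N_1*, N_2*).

N_1* ≈ 213, N_2* ≈ 276

Setting both brackets to zero gives the nullclines N_1 + 1.75N_2 = 697 and 0.392N_1 + N_2 = 360.
Substituting N_2 = 360 - 0.392N_1 into the first: N_1(1 - 1.75·0.392) = 697 - 1.75·360.
So N_1* = 67/0.314 = 213, and then N_2* = 360 - 0.392·213 = 276.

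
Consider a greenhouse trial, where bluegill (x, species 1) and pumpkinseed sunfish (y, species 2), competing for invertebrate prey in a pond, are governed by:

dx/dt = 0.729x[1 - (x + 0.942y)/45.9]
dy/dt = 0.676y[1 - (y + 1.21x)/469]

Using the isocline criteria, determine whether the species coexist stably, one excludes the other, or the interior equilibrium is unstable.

Compare the nullcline intercepts: K1/α12 = 45.9/0.942 = 48.7 < K2 = 469; K2/α21 = 469/1.21 = 388 > K1 = 45.9.
Since the inequalities point opposite ways, species 2 can invade but species 1 cannot.

species 2 excludes species 1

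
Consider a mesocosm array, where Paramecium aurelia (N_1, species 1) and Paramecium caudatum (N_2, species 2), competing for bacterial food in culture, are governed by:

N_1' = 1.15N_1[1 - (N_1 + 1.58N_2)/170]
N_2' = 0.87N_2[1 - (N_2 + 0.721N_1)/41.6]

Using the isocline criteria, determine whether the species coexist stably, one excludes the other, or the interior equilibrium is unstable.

species 1 excludes species 2

Compare the nullcline intercepts: K1/α12 = 170/1.58 = 108 > K2 = 41.6; K2/α21 = 41.6/0.721 = 57.7 < K1 = 170.
Since the inequalities point opposite ways, species 1 can invade but species 2 cannot.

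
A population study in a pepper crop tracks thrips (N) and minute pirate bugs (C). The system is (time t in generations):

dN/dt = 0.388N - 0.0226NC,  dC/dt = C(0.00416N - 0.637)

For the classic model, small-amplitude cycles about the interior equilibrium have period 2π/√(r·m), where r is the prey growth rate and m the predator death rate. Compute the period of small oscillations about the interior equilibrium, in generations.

Here r = 0.388 and m = 0.637, so r·m = 0.247.
ω = √0.247 = 0.497 per generation, hence T = 2π/ω ≈ 12.6 generations.

T ≈ 12.6 generations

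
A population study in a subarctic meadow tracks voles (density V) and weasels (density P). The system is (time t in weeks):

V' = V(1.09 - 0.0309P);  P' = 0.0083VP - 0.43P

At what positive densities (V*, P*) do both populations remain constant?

Set dP/dt = 0 with P > 0: 0.0083V - 0.43 = 0, so V* = 0.43/0.0083 = 51.8.
Set dV/dt = 0 with V > 0: 1.09 - 0.0309P = 0, so P* = 1.09/0.0309 = 35.3.

V* ≈ 51.8, P* ≈ 35.3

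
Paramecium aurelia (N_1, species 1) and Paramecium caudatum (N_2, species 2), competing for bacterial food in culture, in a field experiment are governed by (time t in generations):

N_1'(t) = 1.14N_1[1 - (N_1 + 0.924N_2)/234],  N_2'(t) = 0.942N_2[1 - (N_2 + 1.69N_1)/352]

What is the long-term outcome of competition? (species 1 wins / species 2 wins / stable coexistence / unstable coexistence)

Compare the nullcline intercepts: K1/α12 = 234/0.924 = 253 < K2 = 352; K2/α21 = 352/1.69 = 208 < K1 = 234.
Since both are reversed, neither can invade when rare; the interior point is a saddle.

unstable coexistence (outcome depends on initial conditions)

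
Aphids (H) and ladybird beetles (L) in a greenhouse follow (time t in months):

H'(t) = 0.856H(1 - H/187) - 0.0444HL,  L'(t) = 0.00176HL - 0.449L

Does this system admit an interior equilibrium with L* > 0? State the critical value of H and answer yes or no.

The predator equation gives dL/dt > 0 only when H > 0.449/0.00176 = 255.
Without the predator, H → K = 187. Since 187 < 255, the predator cannot invade.

Threshold H = 255; K < 255, so no, the predator goes extinct.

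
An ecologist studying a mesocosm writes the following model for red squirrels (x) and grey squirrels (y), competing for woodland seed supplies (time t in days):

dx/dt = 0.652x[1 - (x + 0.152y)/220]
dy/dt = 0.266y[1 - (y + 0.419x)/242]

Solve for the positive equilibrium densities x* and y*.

x* ≈ 196, y* ≈ 160

Setting both brackets to zero gives the nullclines x + 0.152y = 220 and 0.419x + y = 242.
Substituting y = 242 - 0.419x into the first: x(1 - 0.152·0.419) = 220 - 0.152·242.
So x* = 183/0.936 = 196, and then y* = 242 - 0.419·196 = 160.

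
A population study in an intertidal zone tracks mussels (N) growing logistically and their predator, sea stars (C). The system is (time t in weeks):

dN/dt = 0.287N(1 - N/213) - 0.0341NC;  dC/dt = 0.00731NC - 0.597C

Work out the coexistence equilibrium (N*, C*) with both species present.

From dC/dt = 0 with C > 0: 0.00731N* = 0.597, so N* = 81.7.
Substitute into dN/dt = 0: 0.287(1 - 81.7/213) = 0.0341C*.
The bracket is 0.617, giving C* = 0.177/0.0341 = 5.19.

N* ≈ 81.7, C* ≈ 5.19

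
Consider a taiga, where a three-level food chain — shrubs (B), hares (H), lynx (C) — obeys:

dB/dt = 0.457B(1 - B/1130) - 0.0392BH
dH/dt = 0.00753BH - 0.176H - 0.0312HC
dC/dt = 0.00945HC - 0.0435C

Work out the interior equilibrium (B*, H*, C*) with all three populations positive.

B* ≈ 684, H* ≈ 4.6, C* ≈ 159

From dC/dt = 0: 0.00945H* = 0.0435, so H* = 4.6.
From dB/dt = 0: 0.457(1 - B*/1130) = 0.0392·4.6, giving B* = 1130·(1 - 0.395) = 684.
From dH/dt = 0: 0.00753·684 - 0.176 = 0.0312C*, so C* = 4.97/0.0312 = 159.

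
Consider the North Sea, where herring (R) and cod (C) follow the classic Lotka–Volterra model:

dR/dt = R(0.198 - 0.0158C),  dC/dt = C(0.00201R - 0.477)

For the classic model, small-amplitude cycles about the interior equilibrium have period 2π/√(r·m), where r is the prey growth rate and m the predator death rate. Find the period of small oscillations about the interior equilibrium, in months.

T ≈ 20.4 months

Here r = 0.198 and m = 0.477, so r·m = 0.0944.
ω = √0.0944 = 0.307 per month, hence T = 2π/ω ≈ 20.4 months.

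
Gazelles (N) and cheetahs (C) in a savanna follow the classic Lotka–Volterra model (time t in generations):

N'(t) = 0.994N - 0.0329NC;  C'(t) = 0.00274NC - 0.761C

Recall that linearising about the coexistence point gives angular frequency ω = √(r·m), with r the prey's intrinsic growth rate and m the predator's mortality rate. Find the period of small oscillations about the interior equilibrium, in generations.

Here r = 0.994 and m = 0.761, so r·m = 0.756.
ω = √0.756 = 0.87 per generation, hence T = 2π/ω ≈ 7.22 generations.

T ≈ 7.22 generations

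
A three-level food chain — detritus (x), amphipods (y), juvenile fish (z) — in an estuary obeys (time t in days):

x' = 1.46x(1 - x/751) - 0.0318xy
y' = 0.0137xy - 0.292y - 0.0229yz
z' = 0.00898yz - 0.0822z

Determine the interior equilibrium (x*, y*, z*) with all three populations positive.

x* ≈ 601, y* ≈ 9.15, z* ≈ 347

From dz/dt = 0: 0.00898y* = 0.0822, so y* = 9.15.
From dx/dt = 0: 1.46(1 - x*/751) = 0.0318·9.15, giving x* = 751·(1 - 0.199) = 601.
From dy/dt = 0: 0.0137·601 - 0.292 = 0.0229z*, so z* = 7.95/0.0229 = 347.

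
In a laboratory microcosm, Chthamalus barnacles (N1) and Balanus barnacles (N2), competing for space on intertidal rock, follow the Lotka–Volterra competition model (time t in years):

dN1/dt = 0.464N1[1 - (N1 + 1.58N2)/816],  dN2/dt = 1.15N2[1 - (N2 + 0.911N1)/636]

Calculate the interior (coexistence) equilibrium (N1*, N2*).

N1* ≈ 430, N2* ≈ 244

Setting both brackets to zero gives the nullclines N1 + 1.58N2 = 816 and 0.911N1 + N2 = 636.
Substituting N2 = 636 - 0.911N1 into the first: N1(1 - 1.58·0.911) = 816 - 1.58·636.
So N1* = -189/-0.439 = 430, and then N2* = 636 - 0.911·430 = 244.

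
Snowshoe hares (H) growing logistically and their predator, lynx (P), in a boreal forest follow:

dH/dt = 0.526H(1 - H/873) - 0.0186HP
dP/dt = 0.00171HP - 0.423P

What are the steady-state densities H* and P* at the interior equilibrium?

From dP/dt = 0 with P > 0: 0.00171H* = 0.423, so H* = 247.
Substitute into dH/dt = 0: 0.526(1 - 247/873) = 0.0186P*.
The bracket is 0.717, giving P* = 0.377/0.0186 = 20.3.

H* ≈ 247, P* ≈ 20.3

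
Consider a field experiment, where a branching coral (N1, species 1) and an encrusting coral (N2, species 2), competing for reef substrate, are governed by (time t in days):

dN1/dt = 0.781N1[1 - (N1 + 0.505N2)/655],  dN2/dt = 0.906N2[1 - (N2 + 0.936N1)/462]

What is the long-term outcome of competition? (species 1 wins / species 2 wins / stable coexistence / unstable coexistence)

Compare the nullcline intercepts: K1/α12 = 655/0.505 = 1300 > K2 = 462; K2/α21 = 462/0.936 = 494 < K1 = 655.
Since the inequalities point opposite ways, species 1 can invade but species 2 cannot.

species 1 excludes species 2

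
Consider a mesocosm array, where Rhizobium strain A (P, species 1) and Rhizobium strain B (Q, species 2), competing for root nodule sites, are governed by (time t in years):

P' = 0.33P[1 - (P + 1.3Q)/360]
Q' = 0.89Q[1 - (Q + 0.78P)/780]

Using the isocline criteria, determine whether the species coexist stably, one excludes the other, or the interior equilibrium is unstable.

Compare the nullcline intercepts: K1/α12 = 360/1.3 = 277 < K2 = 780; K2/α21 = 780/0.78 = 1000 > K1 = 360.
Since the inequalities point opposite ways, species 2 can invade but species 1 cannot.

species 2 excludes species 1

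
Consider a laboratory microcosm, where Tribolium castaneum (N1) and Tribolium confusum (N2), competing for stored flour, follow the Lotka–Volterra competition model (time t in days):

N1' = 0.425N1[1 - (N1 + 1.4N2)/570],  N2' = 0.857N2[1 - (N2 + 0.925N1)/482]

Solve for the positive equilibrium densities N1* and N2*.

Setting both brackets to zero gives the nullclines N1 + 1.4N2 = 570 and 0.925N1 + N2 = 482.
Substituting N2 = 482 - 0.925N1 into the first: N1(1 - 1.4·0.925) = 570 - 1.4·482.
So N1* = -105/-0.295 = 355, and then N2* = 482 - 0.925·355 = 153.

N1* ≈ 355, N2* ≈ 153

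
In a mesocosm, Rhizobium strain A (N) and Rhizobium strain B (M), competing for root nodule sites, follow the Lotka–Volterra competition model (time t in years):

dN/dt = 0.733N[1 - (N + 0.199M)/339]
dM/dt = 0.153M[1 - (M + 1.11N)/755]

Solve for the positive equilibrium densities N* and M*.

N* ≈ 242, M* ≈ 486

Setting both brackets to zero gives the nullclines N + 0.199M = 339 and 1.11N + M = 755.
Substituting M = 755 - 1.11N into the first: N(1 - 0.199·1.11) = 339 - 0.199·755.
So N* = 189/0.779 = 242, and then M* = 755 - 1.11·242 = 486.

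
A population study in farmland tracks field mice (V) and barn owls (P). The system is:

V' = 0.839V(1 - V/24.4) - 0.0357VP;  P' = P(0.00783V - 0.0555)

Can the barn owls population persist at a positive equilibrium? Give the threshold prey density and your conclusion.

The predator equation gives dP/dt > 0 only when V > 0.0555/0.00783 = 7.09.
Without the predator, V → K = 24.4. Since 24.4 > 7.09, the predator can invade and persist.

Threshold V = 7.09; K > 7.09, so yes, the predator persists.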